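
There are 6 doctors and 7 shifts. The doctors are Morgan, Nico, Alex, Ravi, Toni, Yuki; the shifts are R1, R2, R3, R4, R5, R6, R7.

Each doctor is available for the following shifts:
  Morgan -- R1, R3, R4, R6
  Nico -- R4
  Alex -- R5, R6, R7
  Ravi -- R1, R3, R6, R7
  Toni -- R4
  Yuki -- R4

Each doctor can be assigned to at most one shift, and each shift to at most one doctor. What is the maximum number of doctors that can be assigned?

One maximum matching: Morgan-R6, Nico-R4, Alex-R5, Ravi-R7.
The set {Nico, Toni, Yuki} has only 1 neighbour ({R4}), so by Hall's theorem at most 4 of the 6 doctors can be matched.

4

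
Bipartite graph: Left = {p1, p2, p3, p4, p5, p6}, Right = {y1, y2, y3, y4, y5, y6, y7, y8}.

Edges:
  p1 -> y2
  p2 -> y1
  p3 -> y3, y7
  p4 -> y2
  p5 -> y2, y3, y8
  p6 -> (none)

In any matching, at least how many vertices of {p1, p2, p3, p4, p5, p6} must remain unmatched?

One maximum matching: p1→y2, p2→y1, p3→y7, p5→y3.
The set {p1, p4, p6} has only 1 neighbour ({y2}), so by Hall's theorem at most 4 of the 6 left vertices can be matched.
That matches 4 of the 6, leaving 2 unmatched; no matching can do better.

2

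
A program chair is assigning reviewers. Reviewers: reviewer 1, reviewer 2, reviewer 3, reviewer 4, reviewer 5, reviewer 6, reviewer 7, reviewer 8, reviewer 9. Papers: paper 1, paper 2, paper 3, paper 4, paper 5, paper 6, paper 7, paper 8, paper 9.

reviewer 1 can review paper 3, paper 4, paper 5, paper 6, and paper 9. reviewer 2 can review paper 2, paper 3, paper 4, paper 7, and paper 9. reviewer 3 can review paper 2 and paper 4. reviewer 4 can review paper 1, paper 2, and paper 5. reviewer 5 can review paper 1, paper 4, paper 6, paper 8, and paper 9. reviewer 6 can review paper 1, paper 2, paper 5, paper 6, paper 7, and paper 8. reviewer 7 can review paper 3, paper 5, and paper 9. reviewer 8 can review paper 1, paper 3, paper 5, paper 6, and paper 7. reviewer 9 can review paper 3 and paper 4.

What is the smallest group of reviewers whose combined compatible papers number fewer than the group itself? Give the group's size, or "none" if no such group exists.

none

A matching saturating every reviewer exists, for instance reviewer 1→paper 6, reviewer 2→paper 3, reviewer 3→paper 2, reviewer 4→paper 1, reviewer 5→paper 9, reviewer 6→paper 8, reviewer 7→paper 5, reviewer 8→paper 7, reviewer 9→paper 4.
By Hall's marriage theorem, this means |N(S)| ≥ |S| for every subset S, so no violating subset exists.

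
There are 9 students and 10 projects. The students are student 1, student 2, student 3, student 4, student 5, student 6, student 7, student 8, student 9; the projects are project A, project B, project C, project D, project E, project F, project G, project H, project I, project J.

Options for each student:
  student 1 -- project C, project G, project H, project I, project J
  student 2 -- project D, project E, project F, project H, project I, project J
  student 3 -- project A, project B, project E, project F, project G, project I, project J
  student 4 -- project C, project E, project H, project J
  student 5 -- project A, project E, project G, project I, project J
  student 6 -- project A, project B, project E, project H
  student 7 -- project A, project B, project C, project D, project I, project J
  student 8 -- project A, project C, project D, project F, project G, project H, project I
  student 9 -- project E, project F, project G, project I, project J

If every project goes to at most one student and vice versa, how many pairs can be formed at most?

For example, pair student 1-project H, student 2-project I, student 3-project F, student 4-project E, student 5-project J, student 6-project B, student 7-project C, student 8-project A, student 9-project G.
This saturates every student, so 9 is the maximum.

9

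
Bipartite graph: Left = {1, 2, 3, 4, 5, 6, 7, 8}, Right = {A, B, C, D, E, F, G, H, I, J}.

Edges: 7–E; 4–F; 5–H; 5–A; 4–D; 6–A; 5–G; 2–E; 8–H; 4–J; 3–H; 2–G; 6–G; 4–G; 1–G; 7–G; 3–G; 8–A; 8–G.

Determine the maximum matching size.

5

One maximum matching: 1-G, 2-E, 3-H, 4-J, 5-A.
The set {1, 2, 3, 5, 6, 7, 8} has only 4 neighbours ({A, E, G, H}), so by Hall's theorem at most 5 of the 8 left vertices can be matched.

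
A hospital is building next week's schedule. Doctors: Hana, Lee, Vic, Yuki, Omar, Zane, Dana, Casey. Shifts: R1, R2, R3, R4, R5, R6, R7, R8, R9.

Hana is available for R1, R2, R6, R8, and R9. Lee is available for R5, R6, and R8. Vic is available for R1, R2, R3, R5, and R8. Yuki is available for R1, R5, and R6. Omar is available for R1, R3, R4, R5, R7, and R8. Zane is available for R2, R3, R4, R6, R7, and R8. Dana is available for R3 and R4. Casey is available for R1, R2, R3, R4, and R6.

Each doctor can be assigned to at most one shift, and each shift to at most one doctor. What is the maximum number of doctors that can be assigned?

A valid assignment of size 8: Hana-R9, Lee-R8, Vic-R2, Yuki-R5, Omar-R1, Zane-R3, Dana-R4, Casey-R6.
All 8 doctors are matched, so no larger matching exists.

8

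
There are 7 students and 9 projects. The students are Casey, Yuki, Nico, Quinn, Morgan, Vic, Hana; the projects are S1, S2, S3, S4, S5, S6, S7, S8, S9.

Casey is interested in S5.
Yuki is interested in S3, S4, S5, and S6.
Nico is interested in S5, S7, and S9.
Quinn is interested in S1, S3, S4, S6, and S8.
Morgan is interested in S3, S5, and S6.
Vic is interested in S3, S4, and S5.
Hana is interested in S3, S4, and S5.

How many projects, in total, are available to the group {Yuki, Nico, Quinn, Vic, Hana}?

The union of neighbours of {Yuki, Nico, Quinn, Vic, Hana} is {S1, S3, S4, S5, S6, S7, S8, S9}, which has 8 elements.
Since |N(S)| = 8 ≥ |S| = 5, Hall's condition holds for this subset.

8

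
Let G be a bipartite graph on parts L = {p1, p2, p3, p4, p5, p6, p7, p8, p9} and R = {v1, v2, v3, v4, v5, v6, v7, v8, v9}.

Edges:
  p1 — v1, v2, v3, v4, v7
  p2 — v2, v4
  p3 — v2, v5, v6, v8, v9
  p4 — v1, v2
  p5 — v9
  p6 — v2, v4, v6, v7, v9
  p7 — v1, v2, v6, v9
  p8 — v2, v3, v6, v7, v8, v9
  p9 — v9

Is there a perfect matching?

No

The set {p5, p9} has only 1 neighbour ({v9}), so by Hall's theorem at most 8 of the 9 left vertices can be matched.
Hence no matching covers every left vertex.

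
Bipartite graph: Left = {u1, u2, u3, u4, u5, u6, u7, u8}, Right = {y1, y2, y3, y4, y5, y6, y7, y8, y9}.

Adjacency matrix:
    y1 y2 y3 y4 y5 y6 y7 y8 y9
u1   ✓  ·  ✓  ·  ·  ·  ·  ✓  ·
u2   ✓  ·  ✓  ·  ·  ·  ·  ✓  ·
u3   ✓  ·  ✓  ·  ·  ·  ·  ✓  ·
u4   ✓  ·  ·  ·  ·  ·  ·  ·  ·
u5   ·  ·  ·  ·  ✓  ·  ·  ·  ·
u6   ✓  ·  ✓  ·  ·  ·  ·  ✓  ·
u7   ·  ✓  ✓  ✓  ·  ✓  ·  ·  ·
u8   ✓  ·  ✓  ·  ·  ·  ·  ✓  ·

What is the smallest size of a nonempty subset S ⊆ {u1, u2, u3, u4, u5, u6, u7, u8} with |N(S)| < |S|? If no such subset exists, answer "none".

4

Take S = {u1, u2, u3, u4}. Its neighbourhood is {y1, y3, y8}, so |N(S)| = 3 < |S| = 4.
Every subset of size less than 4 has at least as many neighbours as members, so 4 is the minimum.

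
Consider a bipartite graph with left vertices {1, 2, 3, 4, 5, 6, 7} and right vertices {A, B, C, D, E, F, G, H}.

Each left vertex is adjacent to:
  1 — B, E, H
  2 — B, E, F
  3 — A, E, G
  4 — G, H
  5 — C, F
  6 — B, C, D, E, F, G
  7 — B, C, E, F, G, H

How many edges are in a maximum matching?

A valid assignment of size 7: 1→B, 2→F, 3→A, 4→H, 5→C, 6→E, 7→G.
All 7 left vertices are matched, so no larger matching exists.

7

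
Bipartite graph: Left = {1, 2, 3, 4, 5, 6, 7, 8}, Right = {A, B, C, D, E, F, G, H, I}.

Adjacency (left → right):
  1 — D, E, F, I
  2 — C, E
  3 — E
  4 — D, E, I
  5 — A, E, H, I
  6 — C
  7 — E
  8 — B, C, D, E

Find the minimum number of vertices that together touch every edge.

6

A maximum matching has 6 edges (e.g. 1–F, 2–C, 3–E, 4–D, 5–I, 8–B).
By König's theorem the minimum vertex cover has the same size. One such cover is {1, 4, 5, 8, C, E}.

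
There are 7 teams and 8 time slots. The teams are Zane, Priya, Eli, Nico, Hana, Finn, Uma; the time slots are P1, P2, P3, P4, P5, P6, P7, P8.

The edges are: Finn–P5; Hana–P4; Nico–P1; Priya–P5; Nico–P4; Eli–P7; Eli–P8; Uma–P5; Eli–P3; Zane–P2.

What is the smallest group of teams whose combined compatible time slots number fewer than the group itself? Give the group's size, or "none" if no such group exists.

2

Take S = {Priya, Finn}. Its neighbourhood is {P5}, so |N(S)| = 1 < |S| = 2.
No single vertex violates Hall's condition since each has at least one neighbour, so 2 is the minimum.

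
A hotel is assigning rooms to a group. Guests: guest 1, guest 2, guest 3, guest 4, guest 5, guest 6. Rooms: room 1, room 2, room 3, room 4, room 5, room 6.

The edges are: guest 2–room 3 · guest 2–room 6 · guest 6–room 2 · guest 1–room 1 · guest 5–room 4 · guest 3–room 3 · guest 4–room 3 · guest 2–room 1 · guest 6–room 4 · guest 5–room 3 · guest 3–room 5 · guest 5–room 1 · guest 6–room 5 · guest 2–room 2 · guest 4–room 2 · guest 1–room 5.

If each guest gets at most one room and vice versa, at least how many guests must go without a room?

0

One maximum matching: guest 1-room 1, guest 2-room 6, guest 3-room 3, guest 4-room 2, guest 5-room 4, guest 6-room 5.
This saturates every guest, so 6 is the maximum.
That matches 6 of the 6, leaving 0 unmatched; no matching can do better.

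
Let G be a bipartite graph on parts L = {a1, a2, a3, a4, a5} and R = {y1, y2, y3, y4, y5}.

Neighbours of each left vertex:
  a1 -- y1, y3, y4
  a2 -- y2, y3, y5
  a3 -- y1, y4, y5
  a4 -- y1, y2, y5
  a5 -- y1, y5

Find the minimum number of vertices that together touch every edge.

5

{a1, a2, a3, a4, a5} is a vertex cover of size 5: every edge has an endpoint in this set.
No smaller cover exists because a1–y4, a2–y3, a3–y5, a4–y2, a5–y1 is a matching of size 5, and a cover must include an endpoint of each of these disjoint edges (König's theorem).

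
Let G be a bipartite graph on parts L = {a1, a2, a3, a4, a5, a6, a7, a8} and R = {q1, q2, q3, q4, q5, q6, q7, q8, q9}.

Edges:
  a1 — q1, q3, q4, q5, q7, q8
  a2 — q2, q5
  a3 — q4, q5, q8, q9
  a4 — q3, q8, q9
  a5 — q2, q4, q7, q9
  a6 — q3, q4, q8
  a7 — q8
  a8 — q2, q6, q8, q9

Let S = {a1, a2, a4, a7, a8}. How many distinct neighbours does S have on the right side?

The union of neighbours of {a1, a2, a4, a7, a8} is {q1, q2, q3, q4, q5, q6, q7, q8, q9}, which has 9 elements.
Since |N(S)| = 9 ≥ |S| = 5, Hall's condition holds for this subset.

9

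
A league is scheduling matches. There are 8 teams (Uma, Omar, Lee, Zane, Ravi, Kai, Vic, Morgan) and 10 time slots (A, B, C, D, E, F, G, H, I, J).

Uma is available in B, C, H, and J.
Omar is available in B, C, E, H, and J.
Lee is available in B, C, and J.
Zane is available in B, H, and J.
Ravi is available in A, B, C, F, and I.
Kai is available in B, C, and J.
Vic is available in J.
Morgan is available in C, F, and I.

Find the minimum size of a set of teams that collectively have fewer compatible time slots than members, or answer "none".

Take S = {Uma, Lee, Zane, Kai, Vic}. Its neighbourhood is {B, C, H, J}, so |N(S)| = 4 < |S| = 5.
Every subset of size less than 5 has at least as many neighbours as members, so 5 is the minimum.

5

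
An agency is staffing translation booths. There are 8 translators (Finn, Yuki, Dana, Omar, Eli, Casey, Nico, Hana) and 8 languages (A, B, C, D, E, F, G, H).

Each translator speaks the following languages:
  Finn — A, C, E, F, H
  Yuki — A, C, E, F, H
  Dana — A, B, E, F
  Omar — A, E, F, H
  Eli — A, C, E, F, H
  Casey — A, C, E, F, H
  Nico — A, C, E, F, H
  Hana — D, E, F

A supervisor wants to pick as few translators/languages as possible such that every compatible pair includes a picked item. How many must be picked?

{Dana, Hana, A, C, E, F, H} is a vertex cover of size 7: every edge has an endpoint in this set.
No smaller cover exists because Finn–C, Yuki–H, Dana–B, Omar–F, Eli–E, Casey–A, Hana–D is a matching of size 7, and a cover must include an endpoint of each of these disjoint edges (König's theorem).

7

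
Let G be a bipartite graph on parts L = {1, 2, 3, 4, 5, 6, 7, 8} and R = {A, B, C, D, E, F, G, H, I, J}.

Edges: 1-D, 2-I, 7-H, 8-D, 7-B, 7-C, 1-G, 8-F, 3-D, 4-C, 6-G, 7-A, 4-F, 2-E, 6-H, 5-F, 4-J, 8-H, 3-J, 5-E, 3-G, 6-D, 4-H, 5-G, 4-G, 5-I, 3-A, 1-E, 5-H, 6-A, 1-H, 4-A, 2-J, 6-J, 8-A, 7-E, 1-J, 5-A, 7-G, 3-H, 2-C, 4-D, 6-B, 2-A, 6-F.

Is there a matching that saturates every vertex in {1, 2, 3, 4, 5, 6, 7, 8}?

For example, pair 1-E, 2-C, 3-G, 4-J, 5-I, 6-H, 7-A, 8-F.
All 8 left vertices are covered.

Yes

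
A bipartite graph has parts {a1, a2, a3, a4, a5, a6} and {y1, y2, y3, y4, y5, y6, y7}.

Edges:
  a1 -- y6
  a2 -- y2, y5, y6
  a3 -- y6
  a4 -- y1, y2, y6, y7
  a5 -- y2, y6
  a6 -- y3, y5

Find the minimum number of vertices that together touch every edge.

5

A maximum matching has 5 edges (e.g. a1–y6, a2–y5, a4–y7, a5–y2, a6–y3).
By König's theorem the minimum vertex cover has the same size. One such cover is {a2, a4, a5, a6, y6}.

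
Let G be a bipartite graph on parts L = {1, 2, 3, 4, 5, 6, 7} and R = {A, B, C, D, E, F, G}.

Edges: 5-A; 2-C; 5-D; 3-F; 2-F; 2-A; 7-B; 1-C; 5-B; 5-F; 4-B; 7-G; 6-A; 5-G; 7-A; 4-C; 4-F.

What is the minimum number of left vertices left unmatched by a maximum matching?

For example, pair 1→C, 2→A, 3→F, 4→B, 5→D, 7→G.
The set {1, 2, 3, 6} has only 3 neighbours ({A, C, F}), so by Hall's theorem at most 6 of the 7 left vertices can be matched.
That matches 6 of the 7, leaving 1 unmatched; no matching can do better.

1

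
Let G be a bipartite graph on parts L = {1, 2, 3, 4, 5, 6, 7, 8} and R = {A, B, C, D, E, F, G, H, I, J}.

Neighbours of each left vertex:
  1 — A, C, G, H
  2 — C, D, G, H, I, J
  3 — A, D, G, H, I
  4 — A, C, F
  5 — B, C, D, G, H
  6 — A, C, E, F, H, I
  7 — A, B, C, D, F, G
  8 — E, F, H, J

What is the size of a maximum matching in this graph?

For example, pair 1-C, 2-J, 3-D, 4-F, 5-G, 6-E, 7-A, 8-H.
All 8 left vertices are matched, so no larger matching exists.

8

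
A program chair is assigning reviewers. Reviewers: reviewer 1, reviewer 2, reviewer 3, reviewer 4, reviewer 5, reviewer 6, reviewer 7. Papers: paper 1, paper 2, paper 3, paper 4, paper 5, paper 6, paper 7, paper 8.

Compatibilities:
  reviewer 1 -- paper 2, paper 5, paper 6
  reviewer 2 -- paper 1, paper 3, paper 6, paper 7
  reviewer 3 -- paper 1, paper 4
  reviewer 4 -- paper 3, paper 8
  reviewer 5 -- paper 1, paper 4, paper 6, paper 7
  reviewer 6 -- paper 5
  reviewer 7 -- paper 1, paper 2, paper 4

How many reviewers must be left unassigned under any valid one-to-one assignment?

One maximum matching: reviewer 1→paper 2, reviewer 2→paper 6, reviewer 3→paper 1, reviewer 4→paper 3, reviewer 5→paper 7, reviewer 6→paper 5, reviewer 7→paper 4.
All 7 reviewers are matched, so no larger matching exists.
That matches 7 of the 7, leaving 0 unmatched; no matching can do better.

0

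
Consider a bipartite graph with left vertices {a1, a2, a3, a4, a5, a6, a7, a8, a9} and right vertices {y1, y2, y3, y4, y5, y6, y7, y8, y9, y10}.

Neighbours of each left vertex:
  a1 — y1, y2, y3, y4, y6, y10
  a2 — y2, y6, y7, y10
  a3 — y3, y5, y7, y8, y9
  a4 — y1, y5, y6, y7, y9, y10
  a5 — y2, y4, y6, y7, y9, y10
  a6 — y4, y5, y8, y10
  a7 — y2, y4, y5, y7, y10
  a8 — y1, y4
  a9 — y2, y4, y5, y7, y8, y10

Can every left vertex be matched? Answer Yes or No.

Yes

For example, pair a1-y4, a2-y2, a3-y3, a4-y6, a5-y9, a6-y5, a7-y10, a8-y1, a9-y7.
All 9 left vertices are covered.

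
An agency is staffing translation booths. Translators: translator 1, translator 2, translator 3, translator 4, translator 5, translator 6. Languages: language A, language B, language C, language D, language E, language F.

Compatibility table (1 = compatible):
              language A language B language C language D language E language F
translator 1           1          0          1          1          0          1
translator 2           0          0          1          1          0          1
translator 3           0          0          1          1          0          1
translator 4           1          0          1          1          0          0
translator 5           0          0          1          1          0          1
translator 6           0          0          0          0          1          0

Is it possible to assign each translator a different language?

No

The set {translator 1, translator 2, translator 3, translator 4, translator 5} has only 4 neighbours ({language A, language C, language D, language F}), so by Hall's theorem at most 5 of the 6 translators can be matched.
Hence no matching covers every translator.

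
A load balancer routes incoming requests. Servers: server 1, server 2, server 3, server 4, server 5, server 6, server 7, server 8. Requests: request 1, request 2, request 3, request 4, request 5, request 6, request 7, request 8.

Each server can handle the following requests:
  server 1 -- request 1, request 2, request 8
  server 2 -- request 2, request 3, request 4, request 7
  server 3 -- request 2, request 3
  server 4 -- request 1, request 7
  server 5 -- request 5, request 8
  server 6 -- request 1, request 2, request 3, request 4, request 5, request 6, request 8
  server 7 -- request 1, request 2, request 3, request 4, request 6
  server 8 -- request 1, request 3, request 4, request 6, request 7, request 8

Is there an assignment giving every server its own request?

Yes

One maximum matching: server 1-request 8, server 2-request 4, server 3-request 3, server 4-request 1, server 5-request 5, server 6-request 6, server 7-request 2, server 8-request 7.
Every server is matched, so this is a perfect matching.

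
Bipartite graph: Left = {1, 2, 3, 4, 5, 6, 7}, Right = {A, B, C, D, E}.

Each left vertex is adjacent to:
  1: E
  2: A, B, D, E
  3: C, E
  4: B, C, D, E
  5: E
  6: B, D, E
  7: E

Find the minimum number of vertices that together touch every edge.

5

The 5 edges 1–E, 2–A, 3–C, 4–D, 6–B form a matching, so any vertex cover needs at least 5 vertices (one per matched edge).
Conversely {2, 3, 4, 6, E} meets every edge and has exactly 5 vertices, so 5 is optimal.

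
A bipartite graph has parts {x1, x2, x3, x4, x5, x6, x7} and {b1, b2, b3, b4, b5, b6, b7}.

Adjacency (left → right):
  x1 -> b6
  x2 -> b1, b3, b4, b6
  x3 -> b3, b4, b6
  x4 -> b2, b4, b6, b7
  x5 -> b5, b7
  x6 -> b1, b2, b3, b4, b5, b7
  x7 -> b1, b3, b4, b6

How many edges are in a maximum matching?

One maximum matching: x1→b6, x2→b1, x3→b4, x4→b2, x5→b5, x6→b7, x7→b3.
This saturates every left vertex, so 7 is the maximum.

7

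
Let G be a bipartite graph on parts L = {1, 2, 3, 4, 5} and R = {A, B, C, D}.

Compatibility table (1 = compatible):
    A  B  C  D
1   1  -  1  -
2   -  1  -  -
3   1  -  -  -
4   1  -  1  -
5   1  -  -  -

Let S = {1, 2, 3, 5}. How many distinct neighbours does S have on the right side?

3

The union of neighbours of {1, 2, 3, 5} is {A, B, C}, which has 3 elements.
Since |N(S)| = 3 < |S| = 4, Hall's condition fails for this subset.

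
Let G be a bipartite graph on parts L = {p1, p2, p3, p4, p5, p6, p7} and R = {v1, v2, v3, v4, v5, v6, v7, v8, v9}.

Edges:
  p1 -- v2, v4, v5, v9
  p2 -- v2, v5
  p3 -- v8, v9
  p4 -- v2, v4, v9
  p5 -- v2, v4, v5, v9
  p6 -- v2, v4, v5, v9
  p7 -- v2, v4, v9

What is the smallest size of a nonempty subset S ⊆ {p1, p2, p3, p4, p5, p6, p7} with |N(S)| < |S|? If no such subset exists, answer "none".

5

Take S = {p1, p2, p4, p5, p6}. Its neighbourhood is {v2, v4, v5, v9}, so |N(S)| = 4 < |S| = 5.
Every subset of size less than 5 has at least as many neighbours as members, so 5 is the minimum.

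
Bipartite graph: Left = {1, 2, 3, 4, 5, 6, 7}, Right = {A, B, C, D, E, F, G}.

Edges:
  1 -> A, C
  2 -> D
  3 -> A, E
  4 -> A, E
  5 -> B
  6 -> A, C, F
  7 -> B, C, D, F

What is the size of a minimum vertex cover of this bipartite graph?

6

A maximum matching has 6 edges (e.g. 1–C, 2–D, 3–A, 4–E, 5–B, 6–F).
By König's theorem the minimum vertex cover has the same size. One such cover is {A, B, C, D, E, F}.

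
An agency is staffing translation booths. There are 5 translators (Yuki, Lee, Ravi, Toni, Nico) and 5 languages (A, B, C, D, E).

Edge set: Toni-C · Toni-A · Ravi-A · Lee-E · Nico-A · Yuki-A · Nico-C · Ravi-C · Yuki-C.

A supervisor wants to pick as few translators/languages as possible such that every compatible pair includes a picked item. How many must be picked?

3

A maximum matching has 3 edges (e.g. Yuki–A, Lee–E, Ravi–C).
By König's theorem the minimum vertex cover has the same size. One such cover is {Lee, A, C}.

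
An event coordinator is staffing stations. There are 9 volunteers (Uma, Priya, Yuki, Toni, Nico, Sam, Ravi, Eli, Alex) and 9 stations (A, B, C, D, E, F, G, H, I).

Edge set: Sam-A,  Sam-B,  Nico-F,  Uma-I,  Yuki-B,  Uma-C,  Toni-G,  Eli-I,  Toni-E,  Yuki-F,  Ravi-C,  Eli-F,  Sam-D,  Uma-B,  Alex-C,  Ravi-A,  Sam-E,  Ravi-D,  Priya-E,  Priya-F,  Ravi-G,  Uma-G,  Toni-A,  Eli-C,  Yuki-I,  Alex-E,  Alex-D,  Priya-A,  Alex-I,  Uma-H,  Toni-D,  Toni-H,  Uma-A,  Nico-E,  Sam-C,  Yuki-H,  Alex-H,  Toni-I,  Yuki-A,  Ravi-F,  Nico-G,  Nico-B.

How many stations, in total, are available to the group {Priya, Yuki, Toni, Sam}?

9

The union of neighbours of {Priya, Yuki, Toni, Sam} is {A, B, C, D, E, F, G, H, I}, which has 9 elements.
Since |N(S)| = 9 ≥ |S| = 4, Hall's condition holds for this subset.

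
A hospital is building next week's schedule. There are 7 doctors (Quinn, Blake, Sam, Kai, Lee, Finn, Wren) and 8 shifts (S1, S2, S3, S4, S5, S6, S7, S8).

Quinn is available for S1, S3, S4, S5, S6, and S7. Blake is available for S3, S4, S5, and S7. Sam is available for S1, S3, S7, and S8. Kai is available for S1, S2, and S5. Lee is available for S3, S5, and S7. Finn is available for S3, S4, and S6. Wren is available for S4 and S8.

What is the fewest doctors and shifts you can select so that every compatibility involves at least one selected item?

The 7 edges Quinn–S7, Blake–S3, Sam–S8, Kai–S2, Lee–S5, Finn–S6, Wren–S4 form a matching, so any vertex cover needs at least 7 vertices (one per matched edge).
Conversely {Quinn, Blake, Sam, Kai, Lee, Finn, Wren} meets every edge and has exactly 7 vertices, so 7 is optimal.

7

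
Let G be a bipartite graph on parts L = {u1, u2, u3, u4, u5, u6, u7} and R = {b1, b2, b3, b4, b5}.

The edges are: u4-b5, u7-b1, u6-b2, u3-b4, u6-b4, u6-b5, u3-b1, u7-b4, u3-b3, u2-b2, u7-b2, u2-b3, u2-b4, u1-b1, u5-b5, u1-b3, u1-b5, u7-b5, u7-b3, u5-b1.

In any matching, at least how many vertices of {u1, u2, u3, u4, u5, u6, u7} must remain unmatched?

2

For example, pair u1-b3, u2-b2, u3-b4, u4-b5, u5-b1.
The set {u1, u2, u3, u4, u5, u6, u7} has only 5 neighbours ({b1, b2, b3, b4, b5}), so by Hall's theorem at most 5 of the 7 left vertices can be matched.
That matches 5 of the 7, leaving 2 unmatched; no matching can do better.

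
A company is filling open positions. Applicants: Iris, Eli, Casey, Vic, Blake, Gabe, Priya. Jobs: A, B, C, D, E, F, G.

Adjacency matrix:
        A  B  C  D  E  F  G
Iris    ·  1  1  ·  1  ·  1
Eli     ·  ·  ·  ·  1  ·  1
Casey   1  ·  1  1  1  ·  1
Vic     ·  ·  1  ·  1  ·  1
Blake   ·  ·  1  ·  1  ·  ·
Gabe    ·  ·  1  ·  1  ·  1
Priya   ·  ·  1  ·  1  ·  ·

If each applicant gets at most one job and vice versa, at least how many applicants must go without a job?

2

For example, pair Iris→B, Eli→G, Casey→A, Vic→C, Blake→E.
The set {Eli, Vic, Blake, Gabe, Priya} has only 3 neighbours ({C, E, G}), so by Hall's theorem at most 5 of the 7 applicants can be matched.
That matches 5 of the 7, leaving 2 unmatched; no matching can do better.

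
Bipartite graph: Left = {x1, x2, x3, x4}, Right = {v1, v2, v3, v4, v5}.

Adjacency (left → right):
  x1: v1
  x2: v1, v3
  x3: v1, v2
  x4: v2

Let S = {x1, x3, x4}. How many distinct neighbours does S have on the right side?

2

The union of neighbours of {x1, x3, x4} is {v1, v2}, which has 2 elements.
Since |N(S)| = 2 < |S| = 3, Hall's condition fails for this subset.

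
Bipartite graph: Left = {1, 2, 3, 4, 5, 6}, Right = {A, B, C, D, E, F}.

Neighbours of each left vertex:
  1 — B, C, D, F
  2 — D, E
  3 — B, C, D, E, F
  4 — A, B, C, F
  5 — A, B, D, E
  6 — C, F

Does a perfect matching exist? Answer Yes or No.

For example, pair 1-C, 2-D, 3-E, 4-B, 5-A, 6-F.
All 6 left vertices are covered.

Yes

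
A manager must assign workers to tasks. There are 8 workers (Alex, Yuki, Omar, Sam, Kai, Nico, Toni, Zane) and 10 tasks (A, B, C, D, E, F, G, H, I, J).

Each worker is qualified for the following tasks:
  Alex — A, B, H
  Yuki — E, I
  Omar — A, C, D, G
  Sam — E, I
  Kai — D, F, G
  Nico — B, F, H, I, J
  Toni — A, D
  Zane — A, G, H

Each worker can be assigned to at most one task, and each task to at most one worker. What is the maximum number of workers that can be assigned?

8

For example, pair Alex→B, Yuki→I, Omar→C, Sam→E, Kai→F, Nico→J, Toni→D, Zane→G.
This saturates every worker, so 8 is the maximum.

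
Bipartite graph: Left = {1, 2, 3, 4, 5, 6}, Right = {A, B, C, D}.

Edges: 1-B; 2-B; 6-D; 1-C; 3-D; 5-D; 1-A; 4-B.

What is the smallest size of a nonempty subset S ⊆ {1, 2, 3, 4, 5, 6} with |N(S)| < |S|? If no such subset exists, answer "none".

2

Take S = {2, 4}. Its neighbourhood is {B}, so |N(S)| = 1 < |S| = 2.
No single vertex violates Hall's condition since each has at least one neighbour, so 2 is the minimum.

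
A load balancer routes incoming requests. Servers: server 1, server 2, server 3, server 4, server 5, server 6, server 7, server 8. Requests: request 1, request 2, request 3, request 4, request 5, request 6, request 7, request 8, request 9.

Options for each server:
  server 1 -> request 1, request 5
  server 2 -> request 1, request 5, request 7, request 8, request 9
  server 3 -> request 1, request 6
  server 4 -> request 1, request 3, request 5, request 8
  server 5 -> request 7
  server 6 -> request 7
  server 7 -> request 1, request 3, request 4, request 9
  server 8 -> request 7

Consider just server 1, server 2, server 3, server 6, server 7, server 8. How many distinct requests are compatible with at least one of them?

The union of neighbours of {server 1, server 2, server 3, server 6, server 7, server 8} is {request 1, request 3, request 4, request 5, request 6, request 7, request 8, request 9}, which has 8 elements.
Since |N(S)| = 8 ≥ |S| = 6, Hall's condition holds for this subset.

8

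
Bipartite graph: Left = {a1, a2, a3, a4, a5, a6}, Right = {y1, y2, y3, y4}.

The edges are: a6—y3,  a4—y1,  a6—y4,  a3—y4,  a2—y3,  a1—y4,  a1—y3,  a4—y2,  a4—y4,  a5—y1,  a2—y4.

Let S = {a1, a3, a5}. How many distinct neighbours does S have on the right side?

3

The union of neighbours of {a1, a3, a5} is {y1, y3, y4}, which has 3 elements.
Since |N(S)| = 3 ≥ |S| = 3, Hall's condition holds for this subset.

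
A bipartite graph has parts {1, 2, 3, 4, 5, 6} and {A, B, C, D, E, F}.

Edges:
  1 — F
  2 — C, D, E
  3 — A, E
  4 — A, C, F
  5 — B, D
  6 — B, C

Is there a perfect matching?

Yes

For example, pair 1–F, 2–E, 3–A, 4–C, 5–D, 6–B.
Every left vertex is matched, so this is a perfect matching.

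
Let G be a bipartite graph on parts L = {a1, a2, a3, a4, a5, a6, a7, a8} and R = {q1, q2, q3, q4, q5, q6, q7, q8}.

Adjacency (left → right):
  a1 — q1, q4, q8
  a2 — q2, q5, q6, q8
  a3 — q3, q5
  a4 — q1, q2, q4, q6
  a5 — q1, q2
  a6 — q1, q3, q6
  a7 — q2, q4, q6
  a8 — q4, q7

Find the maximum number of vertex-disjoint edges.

One maximum matching: a1-q4, a2-q8, a3-q5, a4-q2, a5-q1, a6-q3, a7-q6, a8-q7.
All 8 left vertices are matched, so no larger matching exists.

8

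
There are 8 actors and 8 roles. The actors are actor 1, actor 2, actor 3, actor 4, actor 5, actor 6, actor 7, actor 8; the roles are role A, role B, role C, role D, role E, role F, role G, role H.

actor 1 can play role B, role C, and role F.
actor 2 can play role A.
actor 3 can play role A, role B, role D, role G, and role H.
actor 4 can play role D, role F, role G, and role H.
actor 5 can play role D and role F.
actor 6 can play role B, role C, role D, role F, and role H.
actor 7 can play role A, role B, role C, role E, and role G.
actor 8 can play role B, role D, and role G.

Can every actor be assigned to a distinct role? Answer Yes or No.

Yes

A valid assignment of size 8: actor 1–role B, actor 2–role A, actor 3–role H, actor 4–role D, actor 5–role F, actor 6–role C, actor 7–role E, actor 8–role G.
All 8 actors are covered.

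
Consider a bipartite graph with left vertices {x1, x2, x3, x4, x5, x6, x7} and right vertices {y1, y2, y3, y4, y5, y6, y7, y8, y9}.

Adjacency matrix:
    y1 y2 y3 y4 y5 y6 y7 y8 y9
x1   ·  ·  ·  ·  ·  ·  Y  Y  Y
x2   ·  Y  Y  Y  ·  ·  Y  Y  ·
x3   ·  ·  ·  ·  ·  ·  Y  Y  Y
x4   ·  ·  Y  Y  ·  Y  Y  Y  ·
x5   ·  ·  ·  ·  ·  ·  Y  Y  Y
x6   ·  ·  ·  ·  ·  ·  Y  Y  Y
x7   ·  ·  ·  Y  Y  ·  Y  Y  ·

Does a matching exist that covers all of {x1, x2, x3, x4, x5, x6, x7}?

No

The set {x1, x3, x5, x6} has only 3 neighbours ({y7, y8, y9}), so by Hall's theorem at most 6 of the 7 left vertices can be matched.
Hence no matching covers every left vertex.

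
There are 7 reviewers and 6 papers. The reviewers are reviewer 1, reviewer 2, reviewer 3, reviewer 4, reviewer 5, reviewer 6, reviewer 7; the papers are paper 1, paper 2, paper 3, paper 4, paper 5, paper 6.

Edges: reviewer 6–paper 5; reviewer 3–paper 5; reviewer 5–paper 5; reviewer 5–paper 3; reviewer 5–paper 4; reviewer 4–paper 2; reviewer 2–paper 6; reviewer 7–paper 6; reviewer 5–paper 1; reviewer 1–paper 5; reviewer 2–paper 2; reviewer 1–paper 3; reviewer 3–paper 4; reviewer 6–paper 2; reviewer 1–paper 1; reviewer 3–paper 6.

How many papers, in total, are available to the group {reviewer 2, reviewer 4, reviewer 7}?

2

The union of neighbours of {reviewer 2, reviewer 4, reviewer 7} is {paper 2, paper 6}, which has 2 elements.
Since |N(S)| = 2 < |S| = 3, Hall's condition fails for this subset.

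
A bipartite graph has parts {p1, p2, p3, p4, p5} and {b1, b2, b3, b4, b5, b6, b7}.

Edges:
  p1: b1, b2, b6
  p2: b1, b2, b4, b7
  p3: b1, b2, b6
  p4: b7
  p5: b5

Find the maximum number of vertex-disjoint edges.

5

One maximum matching: p1→b2, p2→b4, p3→b6, p4→b7, p5→b5.
This saturates every left vertex, so 5 is the maximum.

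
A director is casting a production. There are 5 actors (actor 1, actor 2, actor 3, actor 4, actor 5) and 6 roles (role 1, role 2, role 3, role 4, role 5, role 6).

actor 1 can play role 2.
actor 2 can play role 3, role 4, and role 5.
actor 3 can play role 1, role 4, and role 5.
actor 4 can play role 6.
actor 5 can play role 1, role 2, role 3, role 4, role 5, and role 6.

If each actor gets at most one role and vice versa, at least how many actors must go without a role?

A valid assignment of size 5: actor 1→role 2, actor 2→role 3, actor 3→role 5, actor 4→role 6, actor 5→role 1.
This saturates every actor, so 5 is the maximum.
That matches 5 of the 5, leaving 0 unmatched; no matching can do better.

0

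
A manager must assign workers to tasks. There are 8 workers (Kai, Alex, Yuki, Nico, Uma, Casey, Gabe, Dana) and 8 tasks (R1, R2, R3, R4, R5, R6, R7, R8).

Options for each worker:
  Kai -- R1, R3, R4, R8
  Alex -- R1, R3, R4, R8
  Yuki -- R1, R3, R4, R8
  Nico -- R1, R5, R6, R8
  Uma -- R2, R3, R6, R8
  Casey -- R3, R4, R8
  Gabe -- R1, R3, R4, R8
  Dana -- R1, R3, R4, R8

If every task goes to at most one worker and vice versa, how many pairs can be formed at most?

6

For example, pair Kai-R1, Alex-R3, Yuki-R4, Nico-R5, Uma-R6, Casey-R8.
The set {Kai, Alex, Yuki, Casey, Gabe, Dana} has only 4 neighbours ({R1, R3, R4, R8}), so by Hall's theorem at most 6 of the 8 workers can be matched.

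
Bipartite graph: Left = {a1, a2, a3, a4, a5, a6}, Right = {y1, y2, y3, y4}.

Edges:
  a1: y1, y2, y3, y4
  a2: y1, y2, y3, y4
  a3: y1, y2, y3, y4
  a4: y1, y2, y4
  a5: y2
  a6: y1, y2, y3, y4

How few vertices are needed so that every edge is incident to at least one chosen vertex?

The 4 edges a1–y4, a2–y3, a3–y2, a4–y1 form a matching, so any vertex cover needs at least 4 vertices (one per matched edge).
Conversely {y1, y2, y3, y4} meets every edge and has exactly 4 vertices, so 4 is optimal.

4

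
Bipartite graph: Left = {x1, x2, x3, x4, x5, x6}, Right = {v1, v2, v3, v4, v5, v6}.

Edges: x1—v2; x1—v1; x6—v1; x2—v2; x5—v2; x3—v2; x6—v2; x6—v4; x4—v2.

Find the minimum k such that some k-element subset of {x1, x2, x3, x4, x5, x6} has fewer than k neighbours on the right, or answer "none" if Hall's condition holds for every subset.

Take S = {x2, x3}. Its neighbourhood is {v2}, so |N(S)| = 1 < |S| = 2.
No single vertex violates Hall's condition since each has at least one neighbour, so 2 is the minimum.

2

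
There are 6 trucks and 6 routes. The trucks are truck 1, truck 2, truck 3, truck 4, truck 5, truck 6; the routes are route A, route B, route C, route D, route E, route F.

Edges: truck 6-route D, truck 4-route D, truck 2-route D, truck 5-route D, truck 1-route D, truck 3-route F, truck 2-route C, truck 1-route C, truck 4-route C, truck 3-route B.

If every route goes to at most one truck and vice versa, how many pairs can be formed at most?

3

One maximum matching: truck 1-route C, truck 2-route D, truck 3-route B.
The set {truck 1, truck 2, truck 4, truck 5, truck 6} has only 2 neighbours ({route C, route D}), so by Hall's theorem at most 3 of the 6 trucks can be matched.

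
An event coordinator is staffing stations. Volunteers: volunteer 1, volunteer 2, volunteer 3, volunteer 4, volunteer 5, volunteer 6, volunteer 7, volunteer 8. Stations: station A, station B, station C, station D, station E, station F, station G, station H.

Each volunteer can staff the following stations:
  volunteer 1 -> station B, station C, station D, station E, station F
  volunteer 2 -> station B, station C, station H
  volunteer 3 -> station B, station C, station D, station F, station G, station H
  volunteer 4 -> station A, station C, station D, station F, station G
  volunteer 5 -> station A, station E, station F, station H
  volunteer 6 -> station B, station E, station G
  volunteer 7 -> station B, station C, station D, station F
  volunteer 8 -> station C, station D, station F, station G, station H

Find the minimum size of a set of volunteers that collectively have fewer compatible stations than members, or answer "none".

A matching saturating every volunteer exists, for instance volunteer 1→station B, volunteer 2→station H, volunteer 3→station C, volunteer 4→station A, volunteer 5→station E, volunteer 6→station G, volunteer 7→station D, volunteer 8→station F.
By Hall's marriage theorem, this means |N(S)| ≥ |S| for every subset S, so no violating subset exists.

none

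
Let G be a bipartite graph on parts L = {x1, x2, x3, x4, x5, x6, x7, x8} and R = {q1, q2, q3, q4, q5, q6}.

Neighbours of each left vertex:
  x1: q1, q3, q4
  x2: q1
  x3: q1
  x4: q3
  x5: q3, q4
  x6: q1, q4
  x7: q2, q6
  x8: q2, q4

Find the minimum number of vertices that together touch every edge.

5

{x7, x8, q1, q3, q4} is a vertex cover of size 5: every edge has an endpoint in this set.
No smaller cover exists because x1–q4, x2–q1, x4–q3, x7–q6, x8–q2 is a matching of size 5, and a cover must include an endpoint of each of these disjoint edges (König's theorem).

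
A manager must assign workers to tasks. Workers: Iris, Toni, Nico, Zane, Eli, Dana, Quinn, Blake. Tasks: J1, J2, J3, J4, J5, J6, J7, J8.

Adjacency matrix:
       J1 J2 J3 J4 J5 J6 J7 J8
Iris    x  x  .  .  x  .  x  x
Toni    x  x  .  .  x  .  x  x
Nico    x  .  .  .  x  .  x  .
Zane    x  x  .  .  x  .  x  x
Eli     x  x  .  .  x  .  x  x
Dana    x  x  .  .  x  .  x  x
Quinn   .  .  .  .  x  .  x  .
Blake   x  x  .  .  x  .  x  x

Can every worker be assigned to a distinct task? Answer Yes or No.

No

The set {Iris, Toni, Nico, Zane, Eli, Dana, Quinn, Blake} has only 5 neighbours ({J1, J2, J5, J7, J8}), so by Hall's theorem at most 5 of the 8 workers can be matched.
Hence no matching covers every worker.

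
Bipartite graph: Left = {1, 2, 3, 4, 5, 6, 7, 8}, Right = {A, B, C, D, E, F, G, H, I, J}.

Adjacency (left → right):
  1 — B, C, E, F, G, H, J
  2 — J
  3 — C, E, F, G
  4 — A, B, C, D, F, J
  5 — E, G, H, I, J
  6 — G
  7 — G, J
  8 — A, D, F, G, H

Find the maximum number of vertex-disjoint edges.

One maximum matching: 1→H, 2→J, 3→C, 4→B, 5→E, 6→G, 8→A.
The set {2, 6, 7} has only 2 neighbours ({G, J}), so by Hall's theorem at most 7 of the 8 left vertices can be matched.

7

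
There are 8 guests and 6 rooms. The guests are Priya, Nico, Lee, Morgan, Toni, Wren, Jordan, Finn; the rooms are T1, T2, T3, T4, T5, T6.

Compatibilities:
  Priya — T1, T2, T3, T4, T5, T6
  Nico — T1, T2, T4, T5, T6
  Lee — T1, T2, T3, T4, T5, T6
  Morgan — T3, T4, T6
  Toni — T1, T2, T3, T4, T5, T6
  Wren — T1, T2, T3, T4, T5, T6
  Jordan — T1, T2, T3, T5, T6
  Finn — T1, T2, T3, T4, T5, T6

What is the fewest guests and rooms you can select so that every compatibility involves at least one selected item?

{T1, T2, T3, T4, T5, T6} is a vertex cover of size 6: every edge has an endpoint in this set.
No smaller cover exists because Priya–T2, Nico–T1, Lee–T3, Morgan–T6, Toni–T5, Wren–T4 is a matching of size 6, and a cover must include an endpoint of each of these disjoint edges (König's theorem).

6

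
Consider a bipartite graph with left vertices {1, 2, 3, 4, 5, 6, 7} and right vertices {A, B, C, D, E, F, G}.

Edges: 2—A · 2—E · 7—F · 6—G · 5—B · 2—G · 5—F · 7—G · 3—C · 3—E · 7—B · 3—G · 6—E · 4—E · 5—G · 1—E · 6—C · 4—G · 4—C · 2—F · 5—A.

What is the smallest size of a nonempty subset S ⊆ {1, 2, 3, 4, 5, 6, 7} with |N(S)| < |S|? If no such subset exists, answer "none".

Take S = {1, 3, 4, 6}. Its neighbourhood is {C, E, G}, so |N(S)| = 3 < |S| = 4.
Every subset of size less than 4 has at least as many neighbours as members, so 4 is the minimum.

4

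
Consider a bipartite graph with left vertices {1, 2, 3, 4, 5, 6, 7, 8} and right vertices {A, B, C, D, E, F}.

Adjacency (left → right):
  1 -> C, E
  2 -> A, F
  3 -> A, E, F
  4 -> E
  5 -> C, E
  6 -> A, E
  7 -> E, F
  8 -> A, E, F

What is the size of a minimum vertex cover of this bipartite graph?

4

{A, C, E, F} is a vertex cover of size 4: every edge has an endpoint in this set.
No smaller cover exists because 1–C, 2–A, 3–F, 4–E is a matching of size 4, and a cover must include an endpoint of each of these disjoint edges (König's theorem).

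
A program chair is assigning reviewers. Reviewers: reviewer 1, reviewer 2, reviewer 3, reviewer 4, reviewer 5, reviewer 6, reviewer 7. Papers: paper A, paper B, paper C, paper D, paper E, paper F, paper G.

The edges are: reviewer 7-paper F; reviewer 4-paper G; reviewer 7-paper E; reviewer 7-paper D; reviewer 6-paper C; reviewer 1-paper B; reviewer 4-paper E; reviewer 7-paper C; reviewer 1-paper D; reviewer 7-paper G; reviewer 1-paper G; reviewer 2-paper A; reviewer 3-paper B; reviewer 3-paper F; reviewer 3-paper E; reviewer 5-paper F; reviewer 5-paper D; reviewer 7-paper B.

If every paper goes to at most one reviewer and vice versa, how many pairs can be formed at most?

One maximum matching: reviewer 1→paper D, reviewer 2→paper A, reviewer 3→paper E, reviewer 4→paper G, reviewer 5→paper F, reviewer 6→paper C, reviewer 7→paper B.
This saturates every reviewer, so 7 is the maximum.

7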